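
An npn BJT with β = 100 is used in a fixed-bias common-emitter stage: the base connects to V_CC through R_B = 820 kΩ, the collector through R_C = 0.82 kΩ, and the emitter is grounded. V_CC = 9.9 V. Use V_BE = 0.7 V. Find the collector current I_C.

I_C ≈ 1.1 mA

Base loop: V_CC = I_B·R_B + V_BE, so I_B = (9.9 − 0.7)/820 kΩ = 0.0112 mA.
In the active region I_C = β·I_B = 100 × 0.0112 = 1.12 mA.
Collector loop: V_CE = V_CC − I_C·R_C = 9.9 − 1.12×0.82 = 8.98 V.
Since V_CE = 8.98 V > V_CE(sat) ≈ 0.2 V, the transistor is in the active region as assumed.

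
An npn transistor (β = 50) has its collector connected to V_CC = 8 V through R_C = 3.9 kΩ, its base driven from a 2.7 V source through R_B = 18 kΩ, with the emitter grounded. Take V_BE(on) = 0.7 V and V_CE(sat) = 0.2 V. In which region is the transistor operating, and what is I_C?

Assume active: I_B = (2.7 − 0.7)/18 = 0.111 mA, giving I_C = β·I_B = 5.56 mA.
But then V_CE = 8 − 5.56×3.9 = -13.7 V < V_CE(sat) = 0.2 V — impossible in the active region.
So the transistor is saturated. With V_CE = 0.2 V, I_C = (V_CC − 0.2)/R_C = 7.8/3.9 = 2 mA.
Check: β·I_B = 5.56 mA > I_C = 2 mA, confirming saturation.

saturation; I_C ≈ 2 mA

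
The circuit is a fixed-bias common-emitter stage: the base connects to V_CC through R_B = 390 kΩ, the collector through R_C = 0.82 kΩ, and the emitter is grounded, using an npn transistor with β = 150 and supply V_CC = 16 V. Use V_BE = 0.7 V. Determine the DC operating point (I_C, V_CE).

I_C ≈ 5.9 mA, V_CE ≈ 11 V

Base loop: V_CC = I_B·R_B + V_BE, so I_B = (16 − 0.7)/390 kΩ = 0.0392 mA.
In the active region I_C = β·I_B = 150 × 0.0392 = 5.88 mA.
Collector loop: V_CE = V_CC − I_C·R_C = 16 − 5.88×0.82 = 11.2 V.
Since V_CE = 11.2 V > V_CE(sat) ≈ 0.2 V, the transistor is in the active region as assumed.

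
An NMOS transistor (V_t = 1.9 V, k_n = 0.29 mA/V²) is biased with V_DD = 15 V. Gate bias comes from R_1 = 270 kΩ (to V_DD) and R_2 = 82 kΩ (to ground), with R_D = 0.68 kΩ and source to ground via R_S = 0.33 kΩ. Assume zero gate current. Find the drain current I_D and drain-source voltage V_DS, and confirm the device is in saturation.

I_D ≈ 0.32 mA, V_DS ≈ 15 V

V_G = V_DD·R_2/(R_1+R_2) = 15×82/352 = 3.49 V.
Assume saturation: I_D = (k_n/2)(V_GS − V_t)² with V_GS = V_G − I_D·R_S = 3.49 − 0.33·I_D.
Substituting gives 0.0158·I_D² − 1.15·I_D + 0.369 = 0, with roots I_D = 0.321 or 72.7 mA.
The root I_D = 72.7 mA gives V_GS = -20.5 V ≤ V_t, so take I_D = 0.321 mA.
Then V_GS = 3.39 V and V_DS = V_DD − I_D(R_D+R_S) = 15 − 0.321×1.01 = 14.7 V.
Saturation requires V_DS ≥ V_GS − V_t = 1.49 V; 14.7 ≥ 1.49 ✓.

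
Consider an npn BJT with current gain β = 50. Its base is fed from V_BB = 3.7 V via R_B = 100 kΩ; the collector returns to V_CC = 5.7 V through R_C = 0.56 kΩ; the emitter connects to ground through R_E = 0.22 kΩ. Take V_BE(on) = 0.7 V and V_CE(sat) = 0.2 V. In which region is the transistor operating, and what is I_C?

Assume active. Base-emitter loop: I_B = (V_BB − V_BE)/(R_B + (β+1)R_E) = (3.7 − 0.7)/(100 + 51×0.22) = 0.027 mA.
I_C = β·I_B = 50×0.027 = 1.35 mA.
V_CE = V_CC − I_C·R_C − I_E·R_E = 5.7 − 1.35×0.56 − 1.38×0.22 = 4.64 V > V_CE(sat), so the active-region assumption holds.

active; I_C ≈ 1.3 mA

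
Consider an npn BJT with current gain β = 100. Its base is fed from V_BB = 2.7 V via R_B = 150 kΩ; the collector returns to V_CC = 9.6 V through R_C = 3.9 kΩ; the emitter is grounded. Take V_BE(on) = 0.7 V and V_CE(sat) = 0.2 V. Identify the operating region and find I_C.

active; I_C ≈ 1.3 mA

Assume active. Base-emitter loop: I_B = (V_BB − V_BE)/R_B = (2.7 − 0.7)/150 = 0.0133 mA.
I_C = β·I_B = 100×0.0133 = 1.33 mA.
V_CE = V_CC − I_C·R_C = 9.6 − 1.33×3.9 = 4.4 V > V_CE(sat), so the active-region assumption holds.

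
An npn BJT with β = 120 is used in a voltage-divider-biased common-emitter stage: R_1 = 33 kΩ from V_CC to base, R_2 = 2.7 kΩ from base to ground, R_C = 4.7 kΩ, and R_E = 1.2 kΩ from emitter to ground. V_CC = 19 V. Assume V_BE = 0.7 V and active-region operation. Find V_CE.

Thevenize the base divider: V_Th = V_CC·R_2/(R_1+R_2) = 19×2.7/35.7 = 1.44 V, R_Th = R_1‖R_2 = 2.5 kΩ.
Base-emitter loop: V_Th = I_B·R_Th + V_BE + (β+1)I_B·R_E, so I_B = (1.44 − 0.7) / (2.5 + 121×1.2) = 0.00499 mA.
I_C = β·I_B = 120×0.00499 = 0.599 mA, and I_E = (β+1)I_B = 0.604 mA.
V_CE = V_CC − I_C·R_C − I_E·R_E = 19 − 0.599×4.7 − 0.604×1.2 = 15.5 V.
V_CE = 15.5 V > 0.2 V confirms active-region operation.

V_CE ≈ 15 V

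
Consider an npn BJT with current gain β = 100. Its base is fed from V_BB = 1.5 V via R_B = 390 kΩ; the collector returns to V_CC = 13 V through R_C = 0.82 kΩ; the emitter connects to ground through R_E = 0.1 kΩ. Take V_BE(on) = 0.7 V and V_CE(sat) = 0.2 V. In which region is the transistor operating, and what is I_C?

Assume active. Base-emitter loop: I_B = (V_BB − V_BE)/(R_B + (β+1)R_E) = (1.5 − 0.7)/(390 + 101×0.1) = 0.002 mA.
I_C = β·I_B = 100×0.002 = 0.2 mA.
V_CE = V_CC − I_C·R_C − I_E·R_E = 13 − 0.2×0.82 − 0.202×0.1 = 12.8 V > V_CE(sat), so the active-region assumption holds.

active; I_C ≈ 0.2 mA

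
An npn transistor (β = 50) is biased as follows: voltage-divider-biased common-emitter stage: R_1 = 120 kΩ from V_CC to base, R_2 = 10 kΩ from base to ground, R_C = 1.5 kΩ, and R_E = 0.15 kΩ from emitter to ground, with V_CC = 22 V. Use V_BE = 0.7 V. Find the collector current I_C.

I_C ≈ 2.9 mA

Thevenize the base divider: V_Th = V_CC·R_2/(R_1+R_2) = 22×10/130 = 1.69 V, R_Th = R_1‖R_2 = 9.23 kΩ.
Base-emitter loop: V_Th = I_B·R_Th + V_BE + (β+1)I_B·R_E, so I_B = (1.69 − 0.7) / (9.23 + 51×0.15) = 0.0588 mA.
I_C = β·I_B = 50×0.0588 = 2.94 mA, and I_E = (β+1)I_B = 3 mA.
V_CE = V_CC − I_C·R_C − I_E·R_E = 22 − 2.94×1.5 − 3×0.15 = 17.1 V.
V_CE = 17.1 V > 0.2 V confirms active-region operation.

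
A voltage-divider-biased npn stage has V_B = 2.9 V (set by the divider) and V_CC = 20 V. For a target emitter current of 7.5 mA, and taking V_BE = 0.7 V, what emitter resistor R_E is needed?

V_E = V_B − V_BE = 2.9 − 0.7 = 2.2 V.
R_E = V_E / I_E = 2.2 / 7.5 = 0.293 kΩ.

R_E ≈ 0.29 kΩ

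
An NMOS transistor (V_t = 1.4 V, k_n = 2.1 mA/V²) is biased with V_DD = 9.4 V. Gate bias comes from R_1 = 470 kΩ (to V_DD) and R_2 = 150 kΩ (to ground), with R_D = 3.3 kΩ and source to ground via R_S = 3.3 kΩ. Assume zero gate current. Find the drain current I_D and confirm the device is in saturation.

V_G = V_DD·R_2/(R_1+R_2) = 9.4×150/620 = 2.27 V.
Assume saturation: I_D = (k_n/2)(V_GS − V_t)² with V_GS = V_G − I_D·R_S = 2.27 − 3.3·I_D.
Substituting gives 11.4·I_D² − 7.06·I_D + 0.802 = 0, with roots I_D = 0.15 or 0.467 mA.
The root I_D = 0.467 mA gives V_GS = 0.733 V ≤ V_t, so take I_D = 0.15 mA.
Then V_GS = 1.78 V and V_DS = V_DD − I_D(R_D+R_S) = 9.4 − 0.15×6.6 = 8.41 V.
Saturation requires V_DS ≥ V_GS − V_t = 0.378 V; 8.41 ≥ 0.378 ✓.

I_D ≈ 0.15 mA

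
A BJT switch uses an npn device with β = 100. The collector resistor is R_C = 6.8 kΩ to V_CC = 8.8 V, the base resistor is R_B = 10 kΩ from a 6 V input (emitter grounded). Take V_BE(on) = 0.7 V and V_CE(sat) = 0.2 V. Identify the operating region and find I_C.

saturation; I_C ≈ 1.3 mA

Assume active: I_B = (6 − 0.7)/10 = 0.53 mA, giving I_C = β·I_B = 53 mA.
But then V_CE = 8.8 − 53×6.8 = -352 V < V_CE(sat) = 0.2 V — impossible in the active region.
So the transistor is saturated. With V_CE = 0.2 V, I_C = (V_CC − 0.2)/R_C = 8.6/6.8 = 1.26 mA.
Check: β·I_B = 53 mA > I_C = 1.26 mA, confirming saturation.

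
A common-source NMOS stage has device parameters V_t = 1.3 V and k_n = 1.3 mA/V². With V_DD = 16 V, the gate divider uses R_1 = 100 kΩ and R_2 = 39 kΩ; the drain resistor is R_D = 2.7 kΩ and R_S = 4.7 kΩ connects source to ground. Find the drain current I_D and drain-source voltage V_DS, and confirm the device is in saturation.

I_D ≈ 0.49 mA, V_DS ≈ 12 V

V_G = V_DD·R_2/(R_1+R_2) = 16×39/139 = 4.49 V.
Assume saturation: I_D = (k_n/2)(V_GS − V_t)² with V_GS = V_G − I_D·R_S = 4.49 − 4.7·I_D.
Substituting gives 14.4·I_D² − 20.5·I_D + 6.61 = 0, with roots I_D = 0.493 or 0.934 mA.
The root I_D = 0.934 mA gives V_GS = 0.102 V ≤ V_t, so take I_D = 0.493 mA.
Then V_GS = 2.17 V and V_DS = V_DD − I_D(R_D+R_S) = 16 − 0.493×7.4 = 12.4 V.
Saturation requires V_DS ≥ V_GS − V_t = 0.871 V; 12.4 ≥ 0.871 ✓.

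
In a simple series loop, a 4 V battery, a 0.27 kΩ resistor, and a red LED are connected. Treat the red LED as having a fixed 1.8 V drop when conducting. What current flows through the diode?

I ≈ 8.1 mA

KVL around the loop: 4 = V_D + I·R = 1.8 + I × 0.27 kΩ.
So I = (4 − 1.8) / 0.27 kΩ = 2.2 / 0.27 = 8.15 mA.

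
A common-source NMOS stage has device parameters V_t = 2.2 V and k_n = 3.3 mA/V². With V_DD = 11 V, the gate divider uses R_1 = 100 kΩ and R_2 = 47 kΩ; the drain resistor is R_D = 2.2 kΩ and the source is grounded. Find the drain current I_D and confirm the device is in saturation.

I_D ≈ 2.9 mA

V_G = V_DD·R_2/(R_1+R_2) = 11×47/147 = 3.52 V. With the source grounded, V_GS = V_G = 3.52 V.
Assume saturation: I_D = (k_n/2)(V_GS − V_t)² = (3.3/2)×(3.52 − 2.2)² = 1.65×1.32² = 2.86 mA.
V_DS = V_DD − I_D·R_D = 11 − 2.86×2.2 = 4.7 V.
Saturation requires V_DS ≥ V_GS − V_t = 1.32 V; 4.7 ≥ 1.32 ✓.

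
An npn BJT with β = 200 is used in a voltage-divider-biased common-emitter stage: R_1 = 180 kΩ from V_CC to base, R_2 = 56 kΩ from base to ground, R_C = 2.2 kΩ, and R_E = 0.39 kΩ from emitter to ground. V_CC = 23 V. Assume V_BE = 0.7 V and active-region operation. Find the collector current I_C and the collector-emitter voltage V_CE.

I_C ≈ 7.9 mA, V_CE ≈ 2.6 V

Thevenize the base divider: V_Th = V_CC·R_2/(R_1+R_2) = 23×56/236 = 5.46 V, R_Th = R_1‖R_2 = 42.7 kΩ.
Base-emitter loop: V_Th = I_B·R_Th + V_BE + (β+1)I_B·R_E, so I_B = (5.46 − 0.7) / (42.7 + 201×0.39) = 0.0393 mA.
I_C = β·I_B = 200×0.0393 = 7.86 mA, and I_E = (β+1)I_B = 7.9 mA.
V_CE = V_CC − I_C·R_C − I_E·R_E = 23 − 7.86×2.2 − 7.9×0.39 = 2.63 V.
V_CE = 2.63 V > 0.2 V confirms active-region operation.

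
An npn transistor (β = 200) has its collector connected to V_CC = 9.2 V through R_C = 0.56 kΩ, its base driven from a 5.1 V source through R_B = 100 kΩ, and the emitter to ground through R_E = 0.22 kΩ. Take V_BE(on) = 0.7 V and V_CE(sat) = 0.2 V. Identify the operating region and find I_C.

active; I_C ≈ 6.1 mA

Assume active. Base-emitter loop: I_B = (V_BB − V_BE)/(R_B + (β+1)R_E) = (5.1 − 0.7)/(100 + 201×0.22) = 0.0305 mA.
I_C = β·I_B = 200×0.0305 = 6.1 mA.
V_CE = V_CC − I_C·R_C − I_E·R_E = 9.2 − 6.1×0.56 − 6.13×0.22 = 4.43 V > V_CE(sat), so the active-region assumption holds.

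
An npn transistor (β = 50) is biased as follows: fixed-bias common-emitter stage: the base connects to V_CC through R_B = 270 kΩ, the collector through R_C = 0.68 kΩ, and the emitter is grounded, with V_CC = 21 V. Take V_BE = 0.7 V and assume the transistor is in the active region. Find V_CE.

V_CE ≈ 18 V

Base loop: V_CC = I_B·R_B + V_BE, so I_B = (21 − 0.7)/270 kΩ = 0.0752 mA.
In the active region I_C = β·I_B = 50 × 0.0752 = 3.76 mA.
Collector loop: V_CE = V_CC − I_C·R_C = 21 − 3.76×0.68 = 18.4 V.
Since V_CE = 18.4 V > V_CE(sat) ≈ 0.2 V, the transistor is in the active region as assumed.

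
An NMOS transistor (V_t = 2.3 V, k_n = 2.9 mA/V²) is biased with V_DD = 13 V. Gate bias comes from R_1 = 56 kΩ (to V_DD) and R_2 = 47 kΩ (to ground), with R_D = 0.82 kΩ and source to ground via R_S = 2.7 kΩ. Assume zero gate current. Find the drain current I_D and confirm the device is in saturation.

I_D ≈ 1 mA

V_G = V_DD·R_2/(R_1+R_2) = 13×47/103 = 5.93 V.
Assume saturation: I_D = (k_n/2)(V_GS − V_t)² with V_GS = V_G − I_D·R_S = 5.93 − 2.7·I_D.
Substituting gives 10.6·I_D² − 29.4·I_D + 19.1 = 0, with roots I_D = 1.03 or 1.75 mA.
The root I_D = 1.75 mA gives V_GS = 1.2 V ≤ V_t, so take I_D = 1.03 mA.
Then V_GS = 3.14 V and V_DS = V_DD − I_D(R_D+R_S) = 13 − 1.03×3.52 = 9.37 V.
Saturation requires V_DS ≥ V_GS − V_t = 0.844 V; 9.37 ≥ 0.844 ✓.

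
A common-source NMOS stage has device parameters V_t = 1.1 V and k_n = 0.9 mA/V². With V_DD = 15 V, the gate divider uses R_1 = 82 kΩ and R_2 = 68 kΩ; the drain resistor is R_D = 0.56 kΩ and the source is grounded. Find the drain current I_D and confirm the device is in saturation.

I_D ≈ 15 mA

V_G = V_DD·R_2/(R_1+R_2) = 15×68/150 = 6.8 V. With the source grounded, V_GS = V_G = 6.8 V.
Assume saturation: I_D = (k_n/2)(V_GS − V_t)² = (0.9/2)×(6.8 − 1.1)² = 0.45×5.7² = 14.6 mA.
V_DS = V_DD − I_D·R_D = 15 − 14.6×0.56 = 6.81 V.
Saturation requires V_DS ≥ V_GS − V_t = 5.7 V; 6.81 ≥ 5.7 ✓.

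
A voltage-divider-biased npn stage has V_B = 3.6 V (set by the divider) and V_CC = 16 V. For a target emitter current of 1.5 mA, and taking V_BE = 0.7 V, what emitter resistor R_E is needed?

R_E ≈ 1.9 kΩ

V_E = V_B − V_BE = 3.6 − 0.7 = 2.9 V.
R_E = V_E / I_E = 2.9 / 1.5 = 1.93 kΩ.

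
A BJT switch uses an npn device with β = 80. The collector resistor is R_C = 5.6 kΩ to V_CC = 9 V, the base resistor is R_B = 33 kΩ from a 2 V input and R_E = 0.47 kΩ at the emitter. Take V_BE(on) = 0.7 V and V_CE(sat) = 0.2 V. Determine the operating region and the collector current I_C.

saturation; I_C ≈ 1.4 mA

Assume active: I_B = (2 − 0.7)/(33 + 81×0.47) = 0.0183 mA, I_C = β·I_B = 1.46 mA.
Then V_CE = 9 − 1.46×5.6 − 1.48×0.47 = 0.109 V < 0.2 V — the active assumption fails.
Re-solve with V_CE = 0.2 V. KCL at the emitter: V_E/R_E = (V_BB−0.7−V_E)/R_B + (V_CC−0.2−V_E)/R_C, giving V_E = 0.689 V.
I_C = (V_CC − 0.2 − V_E)/R_C = (8.8 − 0.689)/5.6 = 1.45 mA.
Check: I_B = (1.3 − 0.689)/33 = 0.0185 mA, and β·I_B = 1.48 mA > I_C, confirming saturation.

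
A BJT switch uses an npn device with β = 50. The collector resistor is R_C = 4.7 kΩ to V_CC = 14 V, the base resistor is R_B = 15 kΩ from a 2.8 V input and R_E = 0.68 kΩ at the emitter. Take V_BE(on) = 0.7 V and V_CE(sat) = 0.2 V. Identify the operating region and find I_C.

active; I_C ≈ 2.1 mA

Assume active. Base-emitter loop: I_B = (V_BB − V_BE)/(R_B + (β+1)R_E) = (2.8 − 0.7)/(15 + 51×0.68) = 0.0423 mA.
I_C = β·I_B = 50×0.0423 = 2.11 mA.
V_CE = V_CC − I_C·R_C − I_E·R_E = 14 − 2.11×4.7 − 2.16×0.68 = 2.6 V > V_CE(sat), so the active-region assumption holds.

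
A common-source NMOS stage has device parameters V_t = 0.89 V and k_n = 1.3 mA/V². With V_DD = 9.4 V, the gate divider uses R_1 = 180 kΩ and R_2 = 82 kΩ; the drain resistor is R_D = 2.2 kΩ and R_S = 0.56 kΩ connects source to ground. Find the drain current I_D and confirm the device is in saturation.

I_D ≈ 1.2 mA

V_G = V_DD·R_2/(R_1+R_2) = 9.4×82/262 = 2.94 V.
Assume saturation: I_D = (k_n/2)(V_GS − V_t)² with V_GS = V_G − I_D·R_S = 2.94 − 0.56·I_D.
Substituting gives 0.204·I_D² − 2.49·I_D + 2.74 = 0, with roots I_D = 1.22 or 11 mA.
The root I_D = 11 mA gives V_GS = -3.23 V ≤ V_t, so take I_D = 1.22 mA.
Then V_GS = 2.26 V and V_DS = V_DD − I_D(R_D+R_S) = 9.4 − 1.22×2.76 = 6.04 V.
Saturation requires V_DS ≥ V_GS − V_t = 1.37 V; 6.04 ≥ 1.37 ✓.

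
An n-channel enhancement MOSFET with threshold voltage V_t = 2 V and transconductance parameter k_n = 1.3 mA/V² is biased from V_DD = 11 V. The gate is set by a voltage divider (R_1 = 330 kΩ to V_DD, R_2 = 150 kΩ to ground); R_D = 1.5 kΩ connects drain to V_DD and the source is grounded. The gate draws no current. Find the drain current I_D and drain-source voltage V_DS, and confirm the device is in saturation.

I_D ≈ 1.3 mA, V_DS ≈ 9 V

V_G = V_DD·R_2/(R_1+R_2) = 11×150/480 = 3.44 V. With the source grounded, V_GS = V_G = 3.44 V.
Assume saturation: I_D = (k_n/2)(V_GS − V_t)² = (1.3/2)×(3.44 − 2)² = 0.65×1.44² = 1.34 mA.
V_DS = V_DD − I_D·R_D = 11 − 1.34×1.5 = 8.99 V.
Saturation requires V_DS ≥ V_GS − V_t = 1.44 V; 8.99 ≥ 1.44 ✓.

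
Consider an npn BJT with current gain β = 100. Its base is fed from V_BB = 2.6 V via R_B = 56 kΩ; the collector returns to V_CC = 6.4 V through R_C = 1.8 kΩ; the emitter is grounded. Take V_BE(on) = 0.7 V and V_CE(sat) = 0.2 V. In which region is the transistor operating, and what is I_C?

active; I_C ≈ 3.4 mA

Assume active. Base-emitter loop: I_B = (V_BB − V_BE)/R_B = (2.6 − 0.7)/56 = 0.0339 mA.
I_C = β·I_B = 100×0.0339 = 3.39 mA.
V_CE = V_CC − I_C·R_C = 6.4 − 3.39×1.8 = 0.293 V > V_CE(sat), so the active-region assumption holds.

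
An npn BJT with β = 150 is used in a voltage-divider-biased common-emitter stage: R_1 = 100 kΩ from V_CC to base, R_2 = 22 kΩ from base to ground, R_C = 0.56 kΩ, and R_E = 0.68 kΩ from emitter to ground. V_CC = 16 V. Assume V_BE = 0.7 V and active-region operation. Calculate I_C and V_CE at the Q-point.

I_C ≈ 2.7 mA, V_CE ≈ 13 V

Thevenize the base divider: V_Th = V_CC·R_2/(R_1+R_2) = 16×22/122 = 2.89 V, R_Th = R_1‖R_2 = 18 kΩ.
Base-emitter loop: V_Th = I_B·R_Th + V_BE + (β+1)I_B·R_E, so I_B = (2.89 − 0.7) / (18 + 151×0.68) = 0.0181 mA.
I_C = β·I_B = 150×0.0181 = 2.72 mA, and I_E = (β+1)I_B = 2.73 mA.
V_CE = V_CC − I_C·R_C − I_E·R_E = 16 − 2.72×0.56 − 2.73×0.68 = 12.6 V.
V_CE = 12.6 V > 0.2 V confirms active-region operation.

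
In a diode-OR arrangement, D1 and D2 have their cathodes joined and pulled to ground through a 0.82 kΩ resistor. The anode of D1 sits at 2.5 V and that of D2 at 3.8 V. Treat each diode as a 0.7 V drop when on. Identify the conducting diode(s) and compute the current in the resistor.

Assume both conduct. Then node N would need to be at both 2.5−0.7 = 1.8 V and 3.8−0.7 = 3.1 V, which is impossible.
Assume only D2 conducts: V_N = 3.8 − 0.7 = 3.1 V, so I_R = 3.1/0.82 = 3.78 mA.
Check D1: its anode-to-cathode voltage is 2.5 − 3.1 = -0.6 V < 0.7 V, so it is off. The assumption is consistent.

Only D2 conducts; I_R ≈ 3.8 mA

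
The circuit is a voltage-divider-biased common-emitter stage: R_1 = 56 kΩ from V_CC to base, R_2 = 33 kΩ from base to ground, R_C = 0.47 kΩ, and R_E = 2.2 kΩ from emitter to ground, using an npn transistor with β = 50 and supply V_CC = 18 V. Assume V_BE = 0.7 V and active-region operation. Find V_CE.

Thevenize the base divider: V_Th = V_CC·R_2/(R_1+R_2) = 18×33/89 = 6.67 V, R_Th = R_1‖R_2 = 20.8 kΩ.
Base-emitter loop: V_Th = I_B·R_Th + V_BE + (β+1)I_B·R_E, so I_B = (6.67 − 0.7) / (20.8 + 51×2.2) = 0.0449 mA.
I_C = β·I_B = 50×0.0449 = 2.25 mA, and I_E = (β+1)I_B = 2.29 mA.
V_CE = V_CC − I_C·R_C − I_E·R_E = 18 − 2.25×0.47 − 2.29×2.2 = 11.9 V.
V_CE = 11.9 V > 0.2 V confirms active-region operation.

V_CE ≈ 12 V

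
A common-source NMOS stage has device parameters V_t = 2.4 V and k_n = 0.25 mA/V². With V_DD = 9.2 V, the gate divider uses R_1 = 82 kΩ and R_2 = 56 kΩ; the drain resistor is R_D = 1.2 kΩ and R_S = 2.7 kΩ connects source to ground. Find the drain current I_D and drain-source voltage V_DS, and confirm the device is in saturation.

V_G = V_DD·R_2/(R_1+R_2) = 9.2×56/138 = 3.73 V.
Assume saturation: I_D = (k_n/2)(V_GS − V_t)² with V_GS = V_G − I_D·R_S = 3.73 − 2.7·I_D.
Substituting gives 0.911·I_D² − 1.9·I_D + 0.222 = 0, with roots I_D = 0.124 or 1.96 mA.
The root I_D = 1.96 mA gives V_GS = -1.56 V ≤ V_t, so take I_D = 0.124 mA.
Then V_GS = 3.4 V and V_DS = V_DD − I_D(R_D+R_S) = 9.2 − 0.124×3.9 = 8.71 V.
Saturation requires V_DS ≥ V_GS − V_t = 0.998 V; 8.71 ≥ 0.998 ✓.

I_D ≈ 0.12 mA, V_DS ≈ 8.7 V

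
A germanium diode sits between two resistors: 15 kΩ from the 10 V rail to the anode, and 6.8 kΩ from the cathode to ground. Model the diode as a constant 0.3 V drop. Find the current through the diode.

The two resistors are in series with the diode, so KVL gives 10 = I·15 + 0.3 + I·6.8.
I = (10 − 0.3) / (15 + 6.8) kΩ = 9.7 / 21.8 = 0.445 mA.

I ≈ 0.44 mA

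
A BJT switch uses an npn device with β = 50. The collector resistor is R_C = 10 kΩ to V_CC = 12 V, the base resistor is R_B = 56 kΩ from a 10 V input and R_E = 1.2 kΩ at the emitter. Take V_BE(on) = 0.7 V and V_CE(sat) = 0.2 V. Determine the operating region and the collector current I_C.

saturation; I_C ≈ 1 mA

Assume active: I_B = (10 − 0.7)/(56 + 51×1.2) = 0.0794 mA, I_C = β·I_B = 3.97 mA.
Then V_CE = 12 − 3.97×10 − 4.05×1.2 = -32.5 V < 0.2 V — the active assumption fails.
Re-solve with V_CE = 0.2 V. KCL at the emitter: V_E/R_E = (V_BB−0.7−V_E)/R_B + (V_CC−0.2−V_E)/R_C, giving V_E = 1.42 V.
I_C = (V_CC − 0.2 − V_E)/R_C = (11.8 − 1.42)/10 = 1.04 mA.
Check: I_B = (9.3 − 1.42)/56 = 0.141 mA, and β·I_B = 7.04 mA > I_C, confirming saturation.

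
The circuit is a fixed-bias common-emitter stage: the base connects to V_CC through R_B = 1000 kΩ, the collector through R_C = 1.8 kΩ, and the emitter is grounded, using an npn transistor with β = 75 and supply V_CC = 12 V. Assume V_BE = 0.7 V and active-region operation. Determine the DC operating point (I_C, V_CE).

I_C ≈ 0.85 mA, V_CE ≈ 10 V

Base loop: V_CC = I_B·R_B + V_BE, so I_B = (12 − 0.7)/1000 kΩ = 0.0113 mA.
In the active region I_C = β·I_B = 75 × 0.0113 = 0.848 mA.
Collector loop: V_CE = V_CC − I_C·R_C = 12 − 0.848×1.8 = 10.5 V.
Since V_CE = 10.5 V > V_CE(sat) ≈ 0.2 V, the transistor is in the active region as assumed.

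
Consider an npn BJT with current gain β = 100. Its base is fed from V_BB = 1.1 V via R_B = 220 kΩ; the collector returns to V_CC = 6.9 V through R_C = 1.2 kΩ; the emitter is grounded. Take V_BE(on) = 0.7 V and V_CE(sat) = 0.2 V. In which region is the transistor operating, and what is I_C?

active; I_C ≈ 0.18 mA

Assume active. Base-emitter loop: I_B = (V_BB − V_BE)/R_B = (1.1 − 0.7)/220 = 0.00182 mA.
I_C = β·I_B = 100×0.00182 = 0.182 mA.
V_CE = V_CC − I_C·R_C = 6.9 − 0.182×1.2 = 6.68 V > V_CE(sat), so the active-region assumption holds.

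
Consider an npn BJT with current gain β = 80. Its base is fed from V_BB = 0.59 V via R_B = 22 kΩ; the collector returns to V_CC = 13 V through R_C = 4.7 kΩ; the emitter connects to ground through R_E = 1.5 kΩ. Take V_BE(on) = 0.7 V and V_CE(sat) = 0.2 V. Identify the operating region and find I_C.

cutoff; I_C ≈ 0

V_BB = 0.59 V ≤ V_BE(on) = 0.7 V, so the base-emitter junction is not forward biased.
The transistor is in cutoff: I_B = I_C = 0.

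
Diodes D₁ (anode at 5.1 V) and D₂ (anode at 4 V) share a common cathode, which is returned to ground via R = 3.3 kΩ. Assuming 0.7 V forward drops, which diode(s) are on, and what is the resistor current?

Assume both conduct. Then node N would need to be at both 5.1−0.7 = 4.4 V and 4−0.7 = 3.3 V, which is impossible.
Assume only D₁ conducts: V_N = 5.1 − 0.7 = 4.4 V, so I_R = 4.4/3.3 = 1.33 mA.
Check D₂: its anode-to-cathode voltage is 4 − 4.4 = -0.4 V < 0.7 V, so it is off. The assumption is consistent.

Only D₁ conducts; I_R ≈ 1.3 mA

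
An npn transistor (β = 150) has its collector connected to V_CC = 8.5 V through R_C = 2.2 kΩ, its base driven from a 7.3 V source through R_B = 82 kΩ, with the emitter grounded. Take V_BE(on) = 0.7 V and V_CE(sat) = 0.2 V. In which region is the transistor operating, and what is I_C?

saturation; I_C ≈ 3.8 mA

Assume active: I_B = (7.3 − 0.7)/82 = 0.0805 mA, giving I_C = β·I_B = 12.1 mA.
But then V_CE = 8.5 − 12.1×2.2 = -18.1 V < V_CE(sat) = 0.2 V — impossible in the active region.
So the transistor is saturated. With V_CE = 0.2 V, I_C = (V_CC − 0.2)/R_C = 8.3/2.2 = 3.77 mA.
Check: β·I_B = 12.1 mA > I_C = 3.77 mA, confirming saturation.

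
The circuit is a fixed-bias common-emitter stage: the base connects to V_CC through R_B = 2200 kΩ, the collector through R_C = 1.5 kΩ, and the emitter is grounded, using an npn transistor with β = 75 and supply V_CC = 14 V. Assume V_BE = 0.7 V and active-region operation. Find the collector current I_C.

I_C ≈ 0.45 mA

Base loop: V_CC = I_B·R_B + V_BE, so I_B = (14 − 0.7)/2200 kΩ = 0.00605 mA.
In the active region I_C = β·I_B = 75 × 0.00605 = 0.453 mA.
Collector loop: V_CE = V_CC − I_C·R_C = 14 − 0.453×1.5 = 13.3 V.
Since V_CE = 13.3 V > V_CE(sat) ≈ 0.2 V, the transistor is in the active region as assumed.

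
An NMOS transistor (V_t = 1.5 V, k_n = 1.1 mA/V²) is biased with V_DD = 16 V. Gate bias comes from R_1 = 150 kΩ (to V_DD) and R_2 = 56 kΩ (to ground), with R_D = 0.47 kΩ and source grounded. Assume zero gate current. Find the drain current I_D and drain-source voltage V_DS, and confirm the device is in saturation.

V_G = V_DD·R_2/(R_1+R_2) = 16×56/206 = 4.35 V. With the source grounded, V_GS = V_G = 4.35 V.
Assume saturation: I_D = (k_n/2)(V_GS − V_t)² = (1.1/2)×(4.35 − 1.5)² = 0.55×2.85² = 4.47 mA.
V_DS = V_DD − I_D·R_D = 16 − 4.47×0.47 = 13.9 V.
Saturation requires V_DS ≥ V_GS − V_t = 2.85 V; 13.9 ≥ 2.85 ✓.

I_D ≈ 4.5 mA, V_DS ≈ 14 V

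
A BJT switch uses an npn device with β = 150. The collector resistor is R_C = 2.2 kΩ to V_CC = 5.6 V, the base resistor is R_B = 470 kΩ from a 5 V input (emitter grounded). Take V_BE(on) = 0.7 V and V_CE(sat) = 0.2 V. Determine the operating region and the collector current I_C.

Assume active. Base-emitter loop: I_B = (V_BB − V_BE)/R_B = (5 − 0.7)/470 = 0.00915 mA.
I_C = β·I_B = 150×0.00915 = 1.37 mA.
V_CE = V_CC − I_C·R_C = 5.6 − 1.37×2.2 = 2.58 V > V_CE(sat), so the active-region assumption holds.

active; I_C ≈ 1.4 mA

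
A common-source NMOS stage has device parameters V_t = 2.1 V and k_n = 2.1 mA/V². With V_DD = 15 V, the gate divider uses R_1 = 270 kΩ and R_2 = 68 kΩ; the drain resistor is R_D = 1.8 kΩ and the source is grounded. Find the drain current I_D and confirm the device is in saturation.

I_D ≈ 0.88 mA

V_G = V_DD·R_2/(R_1+R_2) = 15×68/338 = 3.02 V. With the source grounded, V_GS = V_G = 3.02 V.
Assume saturation: I_D = (k_n/2)(V_GS − V_t)² = (2.1/2)×(3.02 − 2.1)² = 1.05×0.918² = 0.884 mA.
V_DS = V_DD − I_D·R_D = 15 − 0.884×1.8 = 13.4 V.
Saturation requires V_DS ≥ V_GS − V_t = 0.918 V; 13.4 ≥ 0.918 ✓.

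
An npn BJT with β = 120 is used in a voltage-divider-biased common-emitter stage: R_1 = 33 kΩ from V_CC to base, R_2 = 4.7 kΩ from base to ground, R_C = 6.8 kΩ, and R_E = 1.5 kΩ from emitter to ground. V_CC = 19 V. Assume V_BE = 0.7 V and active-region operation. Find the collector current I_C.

Thevenize the base divider: V_Th = V_CC·R_2/(R_1+R_2) = 19×4.7/37.7 = 2.37 V, R_Th = R_1‖R_2 = 4.11 kΩ.
Base-emitter loop: V_Th = I_B·R_Th + V_BE + (β+1)I_B·R_E, so I_B = (2.37 − 0.7) / (4.11 + 121×1.5) = 0.00899 mA.
I_C = β·I_B = 120×0.00899 = 1.08 mA, and I_E = (β+1)I_B = 1.09 mA.
V_CE = V_CC − I_C·R_C − I_E·R_E = 19 − 1.08×6.8 − 1.09×1.5 = 10 V.
V_CE = 10 V > 0.2 V confirms active-region operation.

I_C ≈ 1.1 mA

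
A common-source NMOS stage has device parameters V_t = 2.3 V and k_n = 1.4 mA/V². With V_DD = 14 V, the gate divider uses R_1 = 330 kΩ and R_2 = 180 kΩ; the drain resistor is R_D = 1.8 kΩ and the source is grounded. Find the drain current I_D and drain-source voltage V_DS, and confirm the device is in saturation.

V_G = V_DD·R_2/(R_1+R_2) = 14×180/510 = 4.94 V. With the source grounded, V_GS = V_G = 4.94 V.
Assume saturation: I_D = (k_n/2)(V_GS − V_t)² = (1.4/2)×(4.94 − 2.3)² = 0.7×2.64² = 4.88 mA.
V_DS = V_DD − I_D·R_D = 14 − 4.88×1.8 = 5.21 V.
Saturation requires V_DS ≥ V_GS − V_t = 2.64 V; 5.21 ≥ 2.64 ✓.

I_D ≈ 4.9 mA, V_DS ≈ 5.2 V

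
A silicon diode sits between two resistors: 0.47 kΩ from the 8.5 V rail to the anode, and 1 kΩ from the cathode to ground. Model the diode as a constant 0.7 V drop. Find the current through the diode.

The two resistors are in series with the diode, so KVL gives 8.5 = I·0.47 + 0.7 + I·1.
I = (8.5 − 0.7) / (0.47 + 1) kΩ = 7.8 / 1.47 = 5.31 mA.

I ≈ 5.3 mA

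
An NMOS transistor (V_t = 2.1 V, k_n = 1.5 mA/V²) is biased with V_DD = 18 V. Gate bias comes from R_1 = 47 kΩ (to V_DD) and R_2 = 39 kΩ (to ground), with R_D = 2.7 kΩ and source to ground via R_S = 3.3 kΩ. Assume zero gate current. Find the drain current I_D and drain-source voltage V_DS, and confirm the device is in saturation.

V_G = V_DD·R_2/(R_1+R_2) = 18×39/86 = 8.16 V.
Assume saturation: I_D = (k_n/2)(V_GS − V_t)² with V_GS = V_G − I_D·R_S = 8.16 − 3.3·I_D.
Substituting gives 8.17·I_D² − 31·I_D + 27.6 = 0, with roots I_D = 1.42 or 2.38 mA.
The root I_D = 2.38 mA gives V_GS = 0.32 V ≤ V_t, so take I_D = 1.42 mA.
Then V_GS = 3.48 V and V_DS = V_DD − I_D(R_D+R_S) = 18 − 1.42×6 = 9.48 V.
Saturation requires V_DS ≥ V_GS − V_t = 1.38 V; 9.48 ≥ 1.38 ✓.

I_D ≈ 1.4 mA, V_DS ≈ 9.5 V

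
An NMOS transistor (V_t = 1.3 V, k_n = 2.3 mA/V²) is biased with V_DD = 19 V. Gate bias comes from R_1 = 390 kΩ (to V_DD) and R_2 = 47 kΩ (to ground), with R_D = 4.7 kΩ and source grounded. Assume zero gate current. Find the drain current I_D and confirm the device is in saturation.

I_D ≈ 0.64 mA

V_G = V_DD·R_2/(R_1+R_2) = 19×47/437 = 2.04 V. With the source grounded, V_GS = V_G = 2.04 V.
Assume saturation: I_D = (k_n/2)(V_GS − V_t)² = (2.3/2)×(2.04 − 1.3)² = 1.15×0.743² = 0.636 mA.
V_DS = V_DD − I_D·R_D = 19 − 0.636×4.7 = 16 V.
Saturation requires V_DS ≥ V_GS − V_t = 0.743 V; 16 ≥ 0.743 ✓.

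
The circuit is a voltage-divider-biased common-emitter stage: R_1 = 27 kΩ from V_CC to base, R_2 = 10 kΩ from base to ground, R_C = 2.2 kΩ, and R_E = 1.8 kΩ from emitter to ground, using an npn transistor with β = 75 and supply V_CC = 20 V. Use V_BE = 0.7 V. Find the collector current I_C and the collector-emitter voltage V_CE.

Thevenize the base divider: V_Th = V_CC·R_2/(R_1+R_2) = 20×10/37 = 5.41 V, R_Th = R_1‖R_2 = 7.3 kΩ.
Base-emitter loop: V_Th = I_B·R_Th + V_BE + (β+1)I_B·R_E, so I_B = (5.41 − 0.7) / (7.3 + 76×1.8) = 0.0327 mA.
I_C = β·I_B = 75×0.0327 = 2.45 mA, and I_E = (β+1)I_B = 2.48 mA.
V_CE = V_CC − I_C·R_C − I_E·R_E = 20 − 2.45×2.2 − 2.48×1.8 = 10.1 V.
V_CE = 10.1 V > 0.2 V confirms active-region operation.

I_C ≈ 2.4 mA, V_CE ≈ 10 V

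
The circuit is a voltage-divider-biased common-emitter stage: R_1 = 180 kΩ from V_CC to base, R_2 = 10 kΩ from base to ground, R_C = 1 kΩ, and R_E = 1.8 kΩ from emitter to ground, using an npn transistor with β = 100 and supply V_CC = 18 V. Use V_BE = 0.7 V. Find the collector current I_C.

I_C ≈ 0.13 mA

Thevenize the base divider: V_Th = V_CC·R_2/(R_1+R_2) = 18×10/190 = 0.947 V, R_Th = R_1‖R_2 = 9.47 kΩ.
Base-emitter loop: V_Th = I_B·R_Th + V_BE + (β+1)I_B·R_E, so I_B = (0.947 − 0.7) / (9.47 + 101×1.8) = 0.00129 mA.
I_C = β·I_B = 100×0.00129 = 0.129 mA, and I_E = (β+1)I_B = 0.131 mA.
V_CE = V_CC − I_C·R_C − I_E·R_E = 18 − 0.129×1 − 0.131×1.8 = 17.6 V.
V_CE = 17.6 V > 0.2 V confirms active-region operation.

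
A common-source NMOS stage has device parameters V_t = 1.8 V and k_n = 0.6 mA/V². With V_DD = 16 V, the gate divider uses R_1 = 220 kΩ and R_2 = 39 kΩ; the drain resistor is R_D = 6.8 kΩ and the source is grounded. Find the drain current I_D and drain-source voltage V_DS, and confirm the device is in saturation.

V_G = V_DD·R_2/(R_1+R_2) = 16×39/259 = 2.41 V. With the source grounded, V_GS = V_G = 2.41 V.
Assume saturation: I_D = (k_n/2)(V_GS − V_t)² = (0.6/2)×(2.41 − 1.8)² = 0.3×0.609² = 0.111 mA.
V_DS = V_DD − I_D·R_D = 16 − 0.111×6.8 = 15.2 V.
Saturation requires V_DS ≥ V_GS − V_t = 0.609 V; 15.2 ≥ 0.609 ✓.

I_D ≈ 0.11 mA, V_DS ≈ 15 V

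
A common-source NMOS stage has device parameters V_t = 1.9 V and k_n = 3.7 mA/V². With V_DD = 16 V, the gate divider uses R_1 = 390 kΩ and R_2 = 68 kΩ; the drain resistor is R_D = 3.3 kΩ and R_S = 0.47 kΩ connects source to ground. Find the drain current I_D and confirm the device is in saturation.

I_D ≈ 0.24 mA

V_G = V_DD·R_2/(R_1+R_2) = 16×68/458 = 2.38 V.
Assume saturation: I_D = (k_n/2)(V_GS − V_t)² with V_GS = V_G − I_D·R_S = 2.38 − 0.47·I_D.
Substituting gives 0.409·I_D² − 1.83·I_D + 0.418 = 0, with roots I_D = 0.242 or 4.23 mA.
The root I_D = 4.23 mA gives V_GS = 0.388 V ≤ V_t, so take I_D = 0.242 mA.
Then V_GS = 2.26 V and V_DS = V_DD − I_D(R_D+R_S) = 16 − 0.242×3.77 = 15.1 V.
Saturation requires V_DS ≥ V_GS − V_t = 0.362 V; 15.1 ≥ 0.362 ✓.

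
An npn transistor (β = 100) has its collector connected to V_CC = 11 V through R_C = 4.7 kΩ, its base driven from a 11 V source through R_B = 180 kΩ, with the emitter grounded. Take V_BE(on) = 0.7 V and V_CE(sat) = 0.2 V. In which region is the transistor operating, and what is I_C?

Assume active: I_B = (11 − 0.7)/180 = 0.0572 mA, giving I_C = β·I_B = 5.72 mA.
But then V_CE = 11 − 5.72×4.7 = -15.9 V < V_CE(sat) = 0.2 V — impossible in the active region.
So the transistor is saturated. With V_CE = 0.2 V, I_C = (V_CC − 0.2)/R_C = 10.8/4.7 = 2.3 mA.
Check: β·I_B = 5.72 mA > I_C = 2.3 mA, confirming saturation.

saturation; I_C ≈ 2.3 mA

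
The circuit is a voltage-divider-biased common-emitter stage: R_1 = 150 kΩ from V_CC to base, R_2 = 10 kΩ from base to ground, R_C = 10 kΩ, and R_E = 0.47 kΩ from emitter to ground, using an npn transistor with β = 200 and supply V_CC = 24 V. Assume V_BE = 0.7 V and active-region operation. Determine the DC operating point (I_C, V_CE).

I_C ≈ 1.5 mA, V_CE ≈ 7.9 V

Thevenize the base divider: V_Th = V_CC·R_2/(R_1+R_2) = 24×10/160 = 1.5 V, R_Th = R_1‖R_2 = 9.38 kΩ.
Base-emitter loop: V_Th = I_B·R_Th + V_BE + (β+1)I_B·R_E, so I_B = (1.5 − 0.7) / (9.38 + 201×0.47) = 0.0077 mA.
I_C = β·I_B = 200×0.0077 = 1.54 mA, and I_E = (β+1)I_B = 1.55 mA.
V_CE = V_CC − I_C·R_C − I_E·R_E = 24 − 1.54×10 − 1.55×0.47 = 7.86 V.
V_CE = 7.86 V > 0.2 V confirms active-region operation.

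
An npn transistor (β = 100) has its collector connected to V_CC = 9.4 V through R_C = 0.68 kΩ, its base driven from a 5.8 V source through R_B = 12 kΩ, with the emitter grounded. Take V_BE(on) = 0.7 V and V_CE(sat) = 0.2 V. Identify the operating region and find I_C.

Assume active: I_B = (5.8 − 0.7)/12 = 0.425 mA, giving I_C = β·I_B = 42.5 mA.
But then V_CE = 9.4 − 42.5×0.68 = -19.5 V < V_CE(sat) = 0.2 V — impossible in the active region.
So the transistor is saturated. With V_CE = 0.2 V, I_C = (V_CC − 0.2)/R_C = 9.2/0.68 = 13.5 mA.
Check: β·I_B = 42.5 mA > I_C = 13.5 mA, confirming saturation.

saturation; I_C ≈ 14 mA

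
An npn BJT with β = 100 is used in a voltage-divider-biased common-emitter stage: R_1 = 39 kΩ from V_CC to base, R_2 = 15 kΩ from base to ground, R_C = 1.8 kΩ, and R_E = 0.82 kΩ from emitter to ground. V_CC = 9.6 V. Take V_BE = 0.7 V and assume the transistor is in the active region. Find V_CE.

V_CE ≈ 4.1 V

Thevenize the base divider: V_Th = V_CC·R_2/(R_1+R_2) = 9.6×15/54 = 2.67 V, R_Th = R_1‖R_2 = 10.8 kΩ.
Base-emitter loop: V_Th = I_B·R_Th + V_BE + (β+1)I_B·R_E, so I_B = (2.67 − 0.7) / (10.8 + 101×0.82) = 0.021 mA.
I_C = β·I_B = 100×0.021 = 2.1 mA, and I_E = (β+1)I_B = 2.12 mA.
V_CE = V_CC − I_C·R_C − I_E·R_E = 9.6 − 2.1×1.8 − 2.12×0.82 = 4.08 V.
V_CE = 4.08 V > 0.2 V confirms active-region operation.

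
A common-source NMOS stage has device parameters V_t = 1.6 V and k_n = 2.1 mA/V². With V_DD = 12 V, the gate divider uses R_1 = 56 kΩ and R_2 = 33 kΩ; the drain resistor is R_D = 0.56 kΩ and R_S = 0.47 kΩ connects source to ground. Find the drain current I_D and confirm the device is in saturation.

I_D ≈ 2.7 mA

V_G = V_DD·R_2/(R_1+R_2) = 12×33/89 = 4.45 V.
Assume saturation: I_D = (k_n/2)(V_GS − V_t)² with V_GS = V_G − I_D·R_S = 4.45 − 0.47·I_D.
Substituting gives 0.232·I_D² − 3.81·I_D + 8.53 = 0, with roots I_D = 2.67 or 13.8 mA.
The root I_D = 13.8 mA gives V_GS = -2.02 V ≤ V_t, so take I_D = 2.67 mA.
Then V_GS = 3.19 V and V_DS = V_DD − I_D(R_D+R_S) = 12 − 2.67×1.03 = 9.25 V.
Saturation requires V_DS ≥ V_GS − V_t = 1.59 V; 9.25 ≥ 1.59 ✓.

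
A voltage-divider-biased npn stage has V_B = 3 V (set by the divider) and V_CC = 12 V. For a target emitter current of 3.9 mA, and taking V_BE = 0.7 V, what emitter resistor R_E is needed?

R_E ≈ 0.59 kΩ

V_E = V_B − V_BE = 3 − 0.7 = 2.3 V.
R_E = V_E / I_E = 2.3 / 3.9 = 0.59 kΩ.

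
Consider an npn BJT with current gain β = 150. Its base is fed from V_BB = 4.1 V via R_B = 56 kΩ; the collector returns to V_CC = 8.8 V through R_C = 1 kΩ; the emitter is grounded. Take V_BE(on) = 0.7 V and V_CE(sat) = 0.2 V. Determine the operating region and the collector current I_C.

Assume active: I_B = (4.1 − 0.7)/56 = 0.0607 mA, giving I_C = β·I_B = 9.11 mA.
But then V_CE = 8.8 − 9.11×1 = -0.307 V < V_CE(sat) = 0.2 V — impossible in the active region.
So the transistor is saturated. With V_CE = 0.2 V, I_C = (V_CC − 0.2)/R_C = 8.6/1 = 8.6 mA.
Check: β·I_B = 9.11 mA > I_C = 8.6 mA, confirming saturation.

saturation; I_C ≈ 8.6 mA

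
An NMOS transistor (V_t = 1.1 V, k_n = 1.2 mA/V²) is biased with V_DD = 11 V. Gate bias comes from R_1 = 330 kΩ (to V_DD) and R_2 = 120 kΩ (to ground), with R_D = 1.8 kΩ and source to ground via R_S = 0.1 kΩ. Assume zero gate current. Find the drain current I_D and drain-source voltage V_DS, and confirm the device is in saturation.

I_D ≈ 1.7 mA, V_DS ≈ 7.8 V

V_G = V_DD·R_2/(R_1+R_2) = 11×120/450 = 2.93 V.
Assume saturation: I_D = (k_n/2)(V_GS − V_t)² with V_GS = V_G − I_D·R_S = 2.93 − 0.1·I_D.
Substituting gives 0.006·I_D² − 1.22·I_D + 2.02 = 0, with roots I_D = 1.67 or 202 mA.
The root I_D = 202 mA gives V_GS = -17.2 V ≤ V_t, so take I_D = 1.67 mA.
Then V_GS = 2.77 V and V_DS = V_DD − I_D(R_D+R_S) = 11 − 1.67×1.9 = 7.83 V.
Saturation requires V_DS ≥ V_GS − V_t = 1.67 V; 7.83 ≥ 1.67 ✓.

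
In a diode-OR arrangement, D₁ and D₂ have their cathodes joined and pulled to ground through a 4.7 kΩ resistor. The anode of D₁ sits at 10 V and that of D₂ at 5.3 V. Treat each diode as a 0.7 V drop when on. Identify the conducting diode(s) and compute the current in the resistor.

Assume both conduct. Then node N would need to be at both 10−0.7 = 9.3 V and 5.3−0.7 = 4.6 V, which is impossible.
Assume only D₁ conducts: V_N = 10 − 0.7 = 9.3 V, so I_R = 9.3/4.7 = 1.98 mA.
Check D₂: its anode-to-cathode voltage is 5.3 − 9.3 = -4 V < 0.7 V, so it is off. The assumption is consistent.

Only D₁ conducts; I_R ≈ 2 mA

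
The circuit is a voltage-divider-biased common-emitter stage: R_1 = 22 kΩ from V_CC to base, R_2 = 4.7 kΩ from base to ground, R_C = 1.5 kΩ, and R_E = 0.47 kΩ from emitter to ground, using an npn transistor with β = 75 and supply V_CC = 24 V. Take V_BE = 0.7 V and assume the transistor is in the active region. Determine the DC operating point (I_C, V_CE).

Thevenize the base divider: V_Th = V_CC·R_2/(R_1+R_2) = 24×4.7/26.7 = 4.22 V, R_Th = R_1‖R_2 = 3.87 kΩ.
Base-emitter loop: V_Th = I_B·R_Th + V_BE + (β+1)I_B·R_E, so I_B = (4.22 − 0.7) / (3.87 + 76×0.47) = 0.089 mA.
I_C = β·I_B = 75×0.089 = 6.68 mA, and I_E = (β+1)I_B = 6.77 mA.
V_CE = V_CC − I_C·R_C − I_E·R_E = 24 − 6.68×1.5 − 6.77×0.47 = 10.8 V.
V_CE = 10.8 V > 0.2 V confirms active-region operation.

I_C ≈ 6.7 mA, V_CE ≈ 11 V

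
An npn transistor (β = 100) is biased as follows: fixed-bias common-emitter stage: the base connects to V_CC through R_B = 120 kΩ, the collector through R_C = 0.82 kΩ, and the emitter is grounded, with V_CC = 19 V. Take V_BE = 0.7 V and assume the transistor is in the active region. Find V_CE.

Base loop: V_CC = I_B·R_B + V_BE, so I_B = (19 − 0.7)/120 kΩ = 0.152 mA.
In the active region I_C = β·I_B = 100 × 0.152 = 15.2 mA.
Collector loop: V_CE = V_CC − I_C·R_C = 19 − 15.2×0.82 = 6.5 V.
Since V_CE = 6.5 V > V_CE(sat) ≈ 0.2 V, the transistor is in the active region as assumed.

V_CE ≈ 6.5 V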